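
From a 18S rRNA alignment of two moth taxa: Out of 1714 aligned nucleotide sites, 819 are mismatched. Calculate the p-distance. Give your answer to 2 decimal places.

0.48

p = 819/1714 = 0.477829… ≈ 0.48 (to 2 d.p.).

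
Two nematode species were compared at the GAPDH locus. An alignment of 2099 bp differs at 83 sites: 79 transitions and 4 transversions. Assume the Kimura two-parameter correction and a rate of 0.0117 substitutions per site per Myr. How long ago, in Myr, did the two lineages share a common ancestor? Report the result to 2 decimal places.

P = 79/2099 ≈ 0.037637 and Q = 4/2099 ≈ 0.001906.
Under the Kimura two-parameter model, d = −½ ln(1 − 2P − Q) − ¼ ln(1 − 2Q).
1 − 2P − Q = 0.92282, giving −½ ln(0.92282) = 0.040161.
1 − 2Q = 0.996188, giving −¼ ln(0.996188) = 0.000955.
d = 0.040161 + 0.000955 = 0.041116.
Under a molecular clock d = 2μt, so t = d/(2μ) = 0.041116 / (2 × 0.0117) = 1.76 Myr.

1.76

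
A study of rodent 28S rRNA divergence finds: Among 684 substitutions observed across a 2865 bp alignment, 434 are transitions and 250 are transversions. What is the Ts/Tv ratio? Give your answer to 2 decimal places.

1.74

R = 434/250 = 1.736 ≈ 1.74 (to 2 d.p.).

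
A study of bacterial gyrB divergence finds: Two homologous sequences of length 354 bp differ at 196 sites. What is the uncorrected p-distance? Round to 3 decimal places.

0.554

p = 196/354 = 0.553672… ≈ 0.554 (to 3 d.p.).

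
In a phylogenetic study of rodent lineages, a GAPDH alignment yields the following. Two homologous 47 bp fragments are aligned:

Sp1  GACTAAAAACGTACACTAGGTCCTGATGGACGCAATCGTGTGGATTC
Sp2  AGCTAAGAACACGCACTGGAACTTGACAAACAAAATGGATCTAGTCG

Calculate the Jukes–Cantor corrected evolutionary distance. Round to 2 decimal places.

The sequences differ at 24 of 47 sites, so p = 24/47 ≈ 0.510638.
d = −(3/4) ln(1 − 4p/3) = −0.75 ln(1 − 0.680851) = −0.75 ln(0.319149)
  = −0.75 × (-1.142097) = 0.856573 substitutions/site.

0.86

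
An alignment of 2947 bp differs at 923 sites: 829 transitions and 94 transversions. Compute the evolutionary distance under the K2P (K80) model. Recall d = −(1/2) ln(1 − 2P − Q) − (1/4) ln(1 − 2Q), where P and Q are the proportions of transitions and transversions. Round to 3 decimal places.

P = 829/2947 ≈ 0.281303 and Q = 94/2947 ≈ 0.031897.
Under the Kimura two-parameter model, d = −½ ln(1 − 2P − Q) − ¼ ln(1 − 2Q).
1 − 2P − Q = 0.405497, giving −½ ln(0.405497) = 0.451321.
1 − 2Q = 0.936206, giving −¼ ln(0.936206) = 0.016480.
d = 0.451321 + 0.016480 = 0.467801.

0.468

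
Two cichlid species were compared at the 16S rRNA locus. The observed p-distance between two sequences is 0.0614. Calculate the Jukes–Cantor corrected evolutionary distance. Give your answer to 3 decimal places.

d = −(3/4) ln(1 − 4p/3) = −0.75 ln(1 − 0.081867) = −0.75 ln(0.918133)
  = −0.75 × (-0.085413) = 0.064060 substitutions/site.

0.064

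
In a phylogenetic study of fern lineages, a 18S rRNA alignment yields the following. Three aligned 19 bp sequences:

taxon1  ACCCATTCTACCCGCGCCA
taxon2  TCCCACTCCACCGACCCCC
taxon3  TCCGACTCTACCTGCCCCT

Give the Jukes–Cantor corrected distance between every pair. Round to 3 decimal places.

d(taxon1,taxon2) = 0.507, d(taxon1,taxon3) = 0.410, d(taxon2,taxon3) = 0.324

taxon1–taxon2: 7/19 sites differ → p ≈ 0.368421, d = −0.75 ln(1 − 0.491228) = 0.506816 ≈ 0.507.
taxon1–taxon3: 6/19 sites differ → p ≈ 0.315789, d = −0.75 ln(1 − 0.421052) = 0.409907 ≈ 0.410.
taxon2–taxon3: 5/19 sites differ → p ≈ 0.263158, d = −0.75 ln(1 − 0.350877) = 0.324100 ≈ 0.324.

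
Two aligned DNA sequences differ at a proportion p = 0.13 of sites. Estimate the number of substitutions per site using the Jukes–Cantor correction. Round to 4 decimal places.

d = −(3/4) ln(1 − 4p/3) = −0.75 ln(1 − 0.173333) = −0.75 ln(0.826667)
  = −0.75 × (-0.190353) = 0.142765 substitutions/site.

0.1428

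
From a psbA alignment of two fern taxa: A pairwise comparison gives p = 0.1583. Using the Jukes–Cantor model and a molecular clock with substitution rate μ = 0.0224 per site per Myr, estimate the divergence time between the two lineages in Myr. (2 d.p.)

d = −(3/4) ln(1 − 4p/3) = −0.75 ln(1 − 0.211067) = −0.75 ln(0.788933)
  = −0.75 × (-0.237074) = 0.177806 substitutions/site.
Under a molecular clock d = 2μt, so t = d/(2μ) = 0.177806 / (2 × 0.0224) = 3.97 Myr.

3.97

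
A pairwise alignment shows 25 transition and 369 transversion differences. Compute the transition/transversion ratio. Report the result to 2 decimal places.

0.07

R = 25/369 = 0.067750… ≈ 0.07 (to 2 d.p.).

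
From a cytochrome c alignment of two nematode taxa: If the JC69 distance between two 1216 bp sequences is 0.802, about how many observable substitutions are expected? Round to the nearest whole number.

599

Invert JC69: p = (3/4)(1 − e^(−4d/3)) = 0.75 × (1 − e^(-1.069333)) = 0.75 × (1 − 0.343237) = 0.492572.
Expected differing sites = pL ≈ 0.492572 × 1216 = 598.967552 ≈ 599.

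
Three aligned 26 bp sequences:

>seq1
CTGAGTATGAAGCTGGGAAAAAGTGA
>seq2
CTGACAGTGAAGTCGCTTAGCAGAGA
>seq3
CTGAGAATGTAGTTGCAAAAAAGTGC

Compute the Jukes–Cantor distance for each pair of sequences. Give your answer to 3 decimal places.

seq1–seq2: 11/26 sites differ → p ≈ 0.423077, d = −0.75 ln(1 − 0.564103) = 0.622762 ≈ 0.623.
seq1–seq3: 6/26 sites differ → p ≈ 0.230769, d = −0.75 ln(1 − 0.307692) = 0.275793 ≈ 0.276.
seq2–seq3: 10/26 sites differ → p ≈ 0.384615, d = −0.75 ln(1 − 0.51282) = 0.539341 ≈ 0.539.

d(seq1,seq2) = 0.623, d(seq1,seq3) = 0.276, d(seq2,seq3) = 0.539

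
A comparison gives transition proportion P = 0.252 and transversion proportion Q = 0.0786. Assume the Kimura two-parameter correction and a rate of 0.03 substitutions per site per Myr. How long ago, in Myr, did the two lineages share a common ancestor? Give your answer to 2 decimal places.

7.99

Under the Kimura two-parameter model, d = −½ ln(1 − 2P − Q) − ¼ ln(1 − 2Q).
1 − 2P − Q = 0.4174, giving −½ ln(0.4174) = 0.436855.
1 − 2Q = 0.8428, giving −¼ ln(0.8428) = 0.042756.
d = 0.436855 + 0.042756 = 0.479611.
Under a molecular clock d = 2μt, so t = d/(2μ) = 0.479611 / (2 × 0.03) = 7.99 Myr.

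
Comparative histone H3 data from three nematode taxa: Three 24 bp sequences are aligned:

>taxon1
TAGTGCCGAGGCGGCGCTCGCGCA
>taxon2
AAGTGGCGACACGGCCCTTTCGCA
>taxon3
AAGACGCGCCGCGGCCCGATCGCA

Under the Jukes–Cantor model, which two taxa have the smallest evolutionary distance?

taxon1–taxon2: 7/24 differ, p = 0.292, d = 0.369.
taxon1–taxon3: 10/24 differ, p = 0.417, d = 0.608.
taxon2–taxon3: 6/24 differ, p = 0.250, d = 0.304.
The smallest distance is between taxon2 and taxon3.

taxon2 and taxon3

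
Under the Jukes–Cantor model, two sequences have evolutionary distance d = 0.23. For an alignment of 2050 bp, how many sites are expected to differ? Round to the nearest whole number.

Invert JC69: p = (3/4)(1 − e^(−4d/3)) = 0.75 × (1 − e^(-0.306667)) = 0.75 × (1 − 0.735896) = 0.198078.
Expected differing sites = pL ≈ 0.198078 × 2050 = 406.0599 ≈ 406.

406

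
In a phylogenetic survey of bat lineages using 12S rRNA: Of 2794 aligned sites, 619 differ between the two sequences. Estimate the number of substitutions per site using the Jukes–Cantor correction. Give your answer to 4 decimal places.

p = 619/2794 ≈ 0.221546.
d = −(3/4) ln(1 − 4p/3) = −0.75 ln(1 − 0.295395) = −0.75 ln(0.704605)
  = −0.75 × (-0.350118) = 0.262589 substitutions/site.

0.2626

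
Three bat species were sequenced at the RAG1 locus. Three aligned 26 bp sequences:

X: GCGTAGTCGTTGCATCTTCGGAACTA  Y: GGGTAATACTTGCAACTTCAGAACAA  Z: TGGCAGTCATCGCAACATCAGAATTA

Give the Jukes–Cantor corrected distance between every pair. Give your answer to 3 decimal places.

d(X,Y) = 0.334, d(X,Z) = 0.464, d(Y,Z) = 0.464

X–Y: 7/26 sites differ → p ≈ 0.269231, d = −0.75 ln(1 − 0.358975) = 0.333515 ≈ 0.334.
X–Z: 9/26 sites differ → p ≈ 0.346154, d = −0.75 ln(1 − 0.461539) = 0.464280 ≈ 0.464.
Y–Z: 9/26 sites differ → p ≈ 0.346154, d = −0.75 ln(1 − 0.461539) = 0.464280 ≈ 0.464.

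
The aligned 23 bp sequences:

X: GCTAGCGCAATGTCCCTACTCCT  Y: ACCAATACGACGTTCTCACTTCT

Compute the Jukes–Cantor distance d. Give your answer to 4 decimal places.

0.7614

The sequences differ at 11 of 23 sites, so p = 11/23 ≈ 0.478261.
d = −(3/4) ln(1 − 4p/3) = −0.75 ln(1 − 0.637681) = −0.75 ln(0.362319)
  = −0.75 × (-1.015230) = 0.761423 substitutions/site.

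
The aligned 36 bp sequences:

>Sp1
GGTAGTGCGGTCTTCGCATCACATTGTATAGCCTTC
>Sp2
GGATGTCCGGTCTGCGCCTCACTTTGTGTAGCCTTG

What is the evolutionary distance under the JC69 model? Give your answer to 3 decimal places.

The sequences differ at 8 of 36 sites (3, 4, 7, 14, 18, 23, 28, 36), so p = 8/36 ≈ 0.222222.
d = −(3/4) ln(1 − 4p/3) = −0.75 ln(1 − 0.296296) = −0.75 ln(0.703704)
  = −0.75 × (-0.351397) = 0.263548 substitutions/site.

0.264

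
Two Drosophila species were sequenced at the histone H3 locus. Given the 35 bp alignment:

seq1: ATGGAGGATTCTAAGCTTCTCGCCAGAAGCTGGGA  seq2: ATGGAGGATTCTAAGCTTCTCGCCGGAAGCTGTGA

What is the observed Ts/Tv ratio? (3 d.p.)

Transitions are A↔G and C↔T; transversions are all other mismatches.
Transitions: 1. Transversions: 1.
R = 1/1 = 1.000.

1.000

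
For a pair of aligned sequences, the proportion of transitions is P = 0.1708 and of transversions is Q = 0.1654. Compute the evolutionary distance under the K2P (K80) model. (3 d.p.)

Under the Kimura two-parameter model, d = −½ ln(1 − 2P − Q) − ¼ ln(1 − 2Q).
1 − 2P − Q = 0.493, giving −½ ln(0.493) = 0.353623.
1 − 2Q = 0.6692, giving −¼ ln(0.6692) = 0.100418.
d = 0.353623 + 0.100418 = 0.454041.

0.454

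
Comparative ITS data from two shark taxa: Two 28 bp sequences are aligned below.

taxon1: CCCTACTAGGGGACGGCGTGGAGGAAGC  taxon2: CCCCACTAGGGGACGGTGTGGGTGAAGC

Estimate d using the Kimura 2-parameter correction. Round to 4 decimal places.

0.1624

Of 28 sites, 3 differences are transitions and 1 are transversions, so P = 3/28 ≈ 0.107143 and Q = 1/28 ≈ 0.035714.
Under the Kimura two-parameter model, d = −½ ln(1 − 2P − Q) − ¼ ln(1 − 2Q).
1 − 2P − Q = 0.75, giving −½ ln(0.75) = 0.143841.
1 − 2Q = 0.928572, giving −¼ ln(0.928572) = 0.018527.
d = 0.143841 + 0.018527 = 0.162368.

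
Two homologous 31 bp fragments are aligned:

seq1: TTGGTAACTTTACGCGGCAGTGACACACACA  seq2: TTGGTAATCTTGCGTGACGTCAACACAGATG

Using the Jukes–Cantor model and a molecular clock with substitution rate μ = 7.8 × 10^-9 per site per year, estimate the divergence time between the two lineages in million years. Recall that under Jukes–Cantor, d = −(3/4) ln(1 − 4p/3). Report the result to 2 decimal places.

34.90

The sequences differ at 12 of 31 sites, so p = 12/31 ≈ 0.387097.
d = −(3/4) ln(1 − 4p/3) = −0.75 ln(1 − 0.516129) = −0.75 ln(0.483871)
  = −0.75 × (-0.725937) = 0.544453 substitutions/site.
Under a molecular clock d = 2μt, so t = d/(2μ) = 0.544453 / (2 × 7.8 × 10^-9) = 34.90 million years.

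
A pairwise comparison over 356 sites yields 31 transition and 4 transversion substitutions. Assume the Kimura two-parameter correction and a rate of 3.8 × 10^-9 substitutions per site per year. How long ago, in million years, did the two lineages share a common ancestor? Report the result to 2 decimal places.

P = 31/356 ≈ 0.087079 and Q = 4/356 ≈ 0.011236.
Under the Kimura two-parameter model, d = −½ ln(1 − 2P − Q) − ¼ ln(1 − 2Q).
1 − 2P − Q = 0.814606, giving −½ ln(0.814606) = 0.102525.
1 − 2Q = 0.977528, giving −¼ ln(0.977528) = 0.005682.
d = 0.102525 + 0.005682 = 0.108207.
Under a molecular clock d = 2μt, so t = d/(2μ) = 0.108207 / (2 × 3.8 × 10^-9) = 14.24 million years.

14.24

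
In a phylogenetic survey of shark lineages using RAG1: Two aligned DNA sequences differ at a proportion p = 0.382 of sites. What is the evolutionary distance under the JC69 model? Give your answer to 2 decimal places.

d = −(3/4) ln(1 − 4p/3) = −0.75 ln(1 − 0.509333) = −0.75 ln(0.490667)
  = −0.75 × (-0.711990) = 0.533993 substitutions/site.

0.53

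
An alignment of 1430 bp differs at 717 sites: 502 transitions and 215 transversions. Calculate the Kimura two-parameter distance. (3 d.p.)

1.046

P = 502/1430 ≈ 0.351049 and Q = 215/1430 ≈ 0.15035.
Under the Kimura two-parameter model, d = −½ ln(1 − 2P − Q) − ¼ ln(1 − 2Q).
1 − 2P − Q = 0.147552, giving −½ ln(0.147552) = 0.956787.
1 − 2Q = 0.6993, giving −¼ ln(0.6993) = 0.089419.
d = 0.956787 + 0.089419 = 1.046206.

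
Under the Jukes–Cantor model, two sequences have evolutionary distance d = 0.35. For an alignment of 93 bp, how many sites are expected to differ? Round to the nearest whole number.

Invert JC69: p = (3/4)(1 − e^(−4d/3)) = 0.75 × (1 − e^(-0.466667)) = 0.75 × (1 − 0.627089) = 0.279683.
Expected differing sites = pL ≈ 0.279683 × 93 = 26.010519 ≈ 26.

26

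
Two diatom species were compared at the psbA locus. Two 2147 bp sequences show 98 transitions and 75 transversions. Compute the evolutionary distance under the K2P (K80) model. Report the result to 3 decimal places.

P = 98/2147 ≈ 0.045645 and Q = 75/2147 ≈ 0.034932.
Under the Kimura two-parameter model, d = −½ ln(1 − 2P − Q) − ¼ ln(1 − 2Q).
1 − 2P − Q = 0.873778, giving −½ ln(0.873778) = 0.067464.
1 − 2Q = 0.930136, giving −¼ ln(0.930136) = 0.018106.
d = 0.067464 + 0.018106 = 0.085570.

0.086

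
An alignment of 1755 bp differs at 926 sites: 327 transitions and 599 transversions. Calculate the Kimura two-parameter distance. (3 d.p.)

P = 327/1755 ≈ 0.186325 and Q = 599/1755 ≈ 0.341311.
Under the Kimura two-parameter model, d = −½ ln(1 − 2P − Q) − ¼ ln(1 − 2Q).
1 − 2P − Q = 0.286039, giving −½ ln(0.286039) = 0.625814.
1 − 2Q = 0.317378, giving −¼ ln(0.317378) = 0.286915.
d = 0.625814 + 0.286915 = 0.912729.

0.913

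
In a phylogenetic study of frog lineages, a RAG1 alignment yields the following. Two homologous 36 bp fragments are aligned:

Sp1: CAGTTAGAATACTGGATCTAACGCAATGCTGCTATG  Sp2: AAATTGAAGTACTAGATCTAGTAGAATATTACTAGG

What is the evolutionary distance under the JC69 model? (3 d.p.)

0.548

The sequences differ at 14 of 36 sites, so p = 14/36 ≈ 0.388889.
d = −(3/4) ln(1 − 4p/3) = −0.75 ln(1 − 0.518519) = −0.75 ln(0.481481)
  = −0.75 × (-0.730889) = 0.548167 substitutions/site.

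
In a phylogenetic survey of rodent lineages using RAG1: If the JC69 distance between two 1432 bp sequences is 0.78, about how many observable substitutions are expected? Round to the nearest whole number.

694

Invert JC69: p = (3/4)(1 − e^(−4d/3)) = 0.75 × (1 − e^(-1.04)) = 0.75 × (1 − 0.353455) = 0.484909.
Expected differing sites = pL ≈ 0.484909 × 1432 = 694.389688 ≈ 694.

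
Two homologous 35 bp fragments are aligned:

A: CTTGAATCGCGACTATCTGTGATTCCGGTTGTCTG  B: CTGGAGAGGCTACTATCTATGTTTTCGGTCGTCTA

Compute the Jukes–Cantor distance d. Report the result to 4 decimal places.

The sequences differ at 10 of 35 sites (3, 6, 7, 8, 11, 19, 22, 25, 30, 35), so p = 10/35 ≈ 0.285714.
d = −(3/4) ln(1 − 4p/3) = −0.75 ln(1 − 0.380952) = −0.75 ln(0.619048)
  = −0.75 × (-0.479572) = 0.359679 substitutions/site.

0.3597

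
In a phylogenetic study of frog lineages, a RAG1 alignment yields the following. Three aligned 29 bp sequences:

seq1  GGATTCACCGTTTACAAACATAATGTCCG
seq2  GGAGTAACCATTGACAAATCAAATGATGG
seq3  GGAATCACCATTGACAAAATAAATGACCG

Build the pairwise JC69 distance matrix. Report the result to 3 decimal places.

seq1–seq2: 10/29 sites differ → p ≈ 0.344828, d = −0.75 ln(1 − 0.459771) = 0.461822 ≈ 0.462.
seq1–seq3: 7/29 sites differ → p ≈ 0.241379, d = −0.75 ln(1 − 0.321839) = 0.291278 ≈ 0.291.
seq2–seq3: 6/29 sites differ → p ≈ 0.206897, d = −0.75 ln(1 − 0.275863) = 0.242081 ≈ 0.242.

d(seq1,seq2) = 0.462, d(seq1,seq3) = 0.291, d(seq2,seq3) = 0.242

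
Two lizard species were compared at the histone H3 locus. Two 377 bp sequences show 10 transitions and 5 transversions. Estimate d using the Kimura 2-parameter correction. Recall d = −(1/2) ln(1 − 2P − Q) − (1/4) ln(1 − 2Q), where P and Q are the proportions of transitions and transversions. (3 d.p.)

0.041

P = 10/377 ≈ 0.026525 and Q = 5/377 ≈ 0.013263.
Under the Kimura two-parameter model, d = −½ ln(1 − 2P − Q) − ¼ ln(1 − 2Q).
1 − 2P − Q = 0.933687, giving −½ ln(0.933687) = 0.034307.
1 − 2Q = 0.973474, giving −¼ ln(0.973474) = 0.006721.
d = 0.034307 + 0.006721 = 0.041028.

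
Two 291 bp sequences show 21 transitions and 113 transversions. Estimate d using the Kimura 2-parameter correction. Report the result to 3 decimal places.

0.755

P = 21/291 ≈ 0.072165 and Q = 113/291 ≈ 0.388316.
Under the Kimura two-parameter model, d = −½ ln(1 − 2P − Q) − ¼ ln(1 − 2Q).
1 − 2P − Q = 0.467354, giving −½ ln(0.467354) = 0.380334.
1 − 2Q = 0.223368, giving −¼ ln(0.223368) = 0.374734.
d = 0.380334 + 0.374734 = 0.755068.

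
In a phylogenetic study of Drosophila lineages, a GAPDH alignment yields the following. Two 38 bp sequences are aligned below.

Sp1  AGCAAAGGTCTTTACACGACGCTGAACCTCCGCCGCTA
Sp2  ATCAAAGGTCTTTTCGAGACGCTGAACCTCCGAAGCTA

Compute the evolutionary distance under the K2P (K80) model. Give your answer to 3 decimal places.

0.178

Of 38 sites, 1 differences are transitions and 5 are transversions, so P = 1/38 ≈ 0.026316 and Q = 5/38 ≈ 0.131579.
Under the Kimura two-parameter model, d = −½ ln(1 − 2P − Q) − ¼ ln(1 − 2Q).
1 − 2P − Q = 0.815789, giving −½ ln(0.815789) = 0.101800.
1 − 2Q = 0.736842, giving −¼ ln(0.736842) = 0.076345.
d = 0.101800 + 0.076345 = 0.178145.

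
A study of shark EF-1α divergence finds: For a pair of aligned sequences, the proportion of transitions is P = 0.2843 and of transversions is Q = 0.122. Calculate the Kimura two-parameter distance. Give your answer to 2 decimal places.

Under the Kimura two-parameter model, d = −½ ln(1 − 2P − Q) − ¼ ln(1 − 2Q).
1 − 2P − Q = 0.3094, giving −½ ln(0.3094) = 0.586560.
1 − 2Q = 0.756, giving −¼ ln(0.756) = 0.069928.
d = 0.586560 + 0.069928 = 0.656488.

0.66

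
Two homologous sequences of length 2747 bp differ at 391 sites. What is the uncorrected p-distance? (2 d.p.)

p = 391/2747 = 0.142337… ≈ 0.14 (to 2 d.p.).

0.14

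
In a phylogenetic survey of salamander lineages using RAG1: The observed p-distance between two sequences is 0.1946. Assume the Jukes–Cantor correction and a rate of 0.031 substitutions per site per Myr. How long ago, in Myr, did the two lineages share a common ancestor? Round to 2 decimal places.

d = −(3/4) ln(1 − 4p/3) = −0.75 ln(1 − 0.259467) = −0.75 ln(0.740533)
  = −0.75 × (-0.300385) = 0.225289 substitutions/site.
Under a molecular clock d = 2μt, so t = d/(2μ) = 0.225289 / (2 × 0.031) = 3.63 Myr.

3.63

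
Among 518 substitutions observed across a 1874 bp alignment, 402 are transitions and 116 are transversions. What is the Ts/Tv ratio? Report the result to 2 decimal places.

3.47

R = 402/116 = 3.465517… ≈ 3.47 (to 2 d.p.).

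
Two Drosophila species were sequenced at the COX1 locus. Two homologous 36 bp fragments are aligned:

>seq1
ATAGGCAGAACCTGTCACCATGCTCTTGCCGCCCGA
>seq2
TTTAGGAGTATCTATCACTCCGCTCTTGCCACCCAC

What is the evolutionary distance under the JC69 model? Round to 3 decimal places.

0.493

The sequences differ at 13 of 36 sites, so p = 13/36 ≈ 0.361111.
d = −(3/4) ln(1 − 4p/3) = −0.75 ln(1 − 0.481481) = −0.75 ln(0.518519)
  = −0.75 × (-0.656779) = 0.492584 substitutions/site.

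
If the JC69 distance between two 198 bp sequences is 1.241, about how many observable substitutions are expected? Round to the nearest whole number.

120

Invert JC69: p = (3/4)(1 − e^(−4d/3)) = 0.75 × (1 − e^(-1.654667)) = 0.75 × (1 − 0.191156) = 0.606633.
Expected differing sites = pL ≈ 0.606633 × 198 = 120.113334 ≈ 120.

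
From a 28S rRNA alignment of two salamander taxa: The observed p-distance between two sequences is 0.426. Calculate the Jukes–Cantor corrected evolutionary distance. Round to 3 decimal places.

d = −(3/4) ln(1 − 4p/3) = −0.75 ln(1 − 0.568) = −0.75 ln(0.432)
  = −0.75 × (-0.839330) = 0.629498 substitutions/site.

0.629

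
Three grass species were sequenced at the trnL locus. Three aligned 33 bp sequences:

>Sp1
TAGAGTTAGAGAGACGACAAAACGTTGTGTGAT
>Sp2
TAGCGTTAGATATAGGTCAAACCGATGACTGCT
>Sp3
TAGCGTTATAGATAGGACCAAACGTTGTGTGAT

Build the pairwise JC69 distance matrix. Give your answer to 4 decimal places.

Sp1–Sp2: 10/33 sites differ → p ≈ 0.30303, d = −0.75 ln(1 − 0.40404) = 0.388186 ≈ 0.3882.
Sp1–Sp3: 5/33 sites differ → p ≈ 0.151515, d = −0.75 ln(1 − 0.20202) = 0.169254 ≈ 0.1693.
Sp2–Sp3: 9/33 sites differ → p ≈ 0.272727, d = −0.75 ln(1 − 0.363636) = 0.338988 ≈ 0.3390.

d(Sp1,Sp2) = 0.3882, d(Sp1,Sp3) = 0.1693, d(Sp2,Sp3) = 0.3390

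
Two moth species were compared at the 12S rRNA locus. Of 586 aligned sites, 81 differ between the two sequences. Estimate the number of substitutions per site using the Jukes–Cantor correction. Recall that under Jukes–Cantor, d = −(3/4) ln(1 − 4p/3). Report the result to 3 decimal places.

0.153

p = 81/586 ≈ 0.138225.
d = −(3/4) ln(1 − 4p/3) = −0.75 ln(1 − 0.1843) = −0.75 ln(0.8157)
  = −0.75 × (-0.203709) = 0.152782 substitutions/site.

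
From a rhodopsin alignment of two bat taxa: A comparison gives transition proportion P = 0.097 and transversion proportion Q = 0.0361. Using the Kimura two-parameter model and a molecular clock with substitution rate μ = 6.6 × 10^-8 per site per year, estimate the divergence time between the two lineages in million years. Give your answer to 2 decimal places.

1.13

Under the Kimura two-parameter model, d = −½ ln(1 − 2P − Q) − ¼ ln(1 − 2Q).
1 − 2P − Q = 0.7699, giving −½ ln(0.7699) = 0.130747.
1 − 2Q = 0.9278, giving −¼ ln(0.9278) = 0.018735.
d = 0.130747 + 0.018735 = 0.149482.
Under a molecular clock d = 2μt, so t = d/(2μ) = 0.149482 / (2 × 6.6 × 10^-8) = 1.13 million years.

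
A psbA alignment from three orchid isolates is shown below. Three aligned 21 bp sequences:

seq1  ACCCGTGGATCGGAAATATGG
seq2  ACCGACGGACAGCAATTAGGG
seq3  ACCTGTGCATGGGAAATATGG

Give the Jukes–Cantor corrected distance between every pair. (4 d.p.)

seq1–seq2: 8/21 sites differ → p ≈ 0.380952, d = −0.75 ln(1 − 0.507936) = 0.531860 ≈ 0.5319.
seq1–seq3: 3/21 sites differ → p ≈ 0.142857, d = −0.75 ln(1 − 0.190476) = 0.158482 ≈ 0.1585.
seq2–seq3: 9/21 sites differ → p ≈ 0.428571, d = −0.75 ln(1 − 0.571428) = 0.635472 ≈ 0.6355.

d(seq1,seq2) = 0.5319, d(seq1,seq3) = 0.1585, d(seq2,seq3) = 0.6355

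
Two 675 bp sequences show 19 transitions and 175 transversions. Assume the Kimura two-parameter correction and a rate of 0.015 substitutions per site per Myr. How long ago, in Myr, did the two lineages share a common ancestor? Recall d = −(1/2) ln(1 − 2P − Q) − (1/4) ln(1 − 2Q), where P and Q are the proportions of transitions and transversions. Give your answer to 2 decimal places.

P = 19/675 ≈ 0.028148 and Q = 175/675 ≈ 0.259259.
Under the Kimura two-parameter model, d = −½ ln(1 − 2P − Q) − ¼ ln(1 − 2Q).
1 − 2P − Q = 0.684445, giving −½ ln(0.684445) = 0.189573.
1 − 2Q = 0.481482, giving −¼ ln(0.481482) = 0.182722.
d = 0.189573 + 0.182722 = 0.372295.
Under a molecular clock d = 2μt, so t = d/(2μ) = 0.372295 / (2 × 0.015) = 12.41 Myr.

12.41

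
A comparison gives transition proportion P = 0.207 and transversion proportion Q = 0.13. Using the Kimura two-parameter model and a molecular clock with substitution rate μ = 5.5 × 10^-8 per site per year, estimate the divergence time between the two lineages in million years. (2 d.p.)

Under the Kimura two-parameter model, d = −½ ln(1 − 2P − Q) − ¼ ln(1 − 2Q).
1 − 2P − Q = 0.456, giving −½ ln(0.456) = 0.392631.
1 − 2Q = 0.74, giving −¼ ln(0.74) = 0.075276.
d = 0.392631 + 0.075276 = 0.467907.
Under a molecular clock d = 2μt, so t = d/(2μ) = 0.467907 / (2 × 5.5 × 10^-8) = 4.25 million years.

4.25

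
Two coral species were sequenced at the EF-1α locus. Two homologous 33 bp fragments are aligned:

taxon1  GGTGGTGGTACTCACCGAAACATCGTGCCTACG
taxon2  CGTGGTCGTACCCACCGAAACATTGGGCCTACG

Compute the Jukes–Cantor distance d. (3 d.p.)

0.169

The sequences differ at 5 of 33 sites (1, 7, 12, 24, 26), so p = 5/33 ≈ 0.151515.
d = −(3/4) ln(1 − 4p/3) = −0.75 ln(1 − 0.20202) = −0.75 ln(0.79798)
  = −0.75 × (-0.225672) = 0.169254 substitutions/site.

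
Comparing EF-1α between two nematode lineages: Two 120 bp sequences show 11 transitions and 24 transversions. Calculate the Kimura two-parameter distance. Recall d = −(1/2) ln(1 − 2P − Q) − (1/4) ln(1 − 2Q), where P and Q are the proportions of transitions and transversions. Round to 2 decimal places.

P = 11/120 ≈ 0.091667 and Q = 24/120 = 0.2.
Under the Kimura two-parameter model, d = −½ ln(1 − 2P − Q) − ¼ ln(1 − 2Q).
1 − 2P − Q = 0.616666, giving −½ ln(0.616666) = 0.241714.
1 − 2Q = 0.6, giving −¼ ln(0.6) = 0.127706.
d = 0.241714 + 0.127706 = 0.369420.

0.37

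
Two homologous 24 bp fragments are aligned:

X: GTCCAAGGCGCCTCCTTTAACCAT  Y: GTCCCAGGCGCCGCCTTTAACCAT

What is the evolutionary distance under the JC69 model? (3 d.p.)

0.088

The sequences differ at 2 of 24 sites (5, 13), so p = 2/24 ≈ 0.083333.
d = −(3/4) ln(1 − 4p/3) = −0.75 ln(1 − 0.111111) = −0.75 ln(0.888889)
  = −0.75 × (-0.117783) = 0.088337 substitutions/site.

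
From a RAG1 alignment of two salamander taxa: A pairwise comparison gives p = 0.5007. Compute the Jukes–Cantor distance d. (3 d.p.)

d = −(3/4) ln(1 − 4p/3) = −0.75 ln(1 − 0.6676) = −0.75 ln(0.3324)
  = −0.75 × (-1.101416) = 0.826062 substitutions/site.

0.826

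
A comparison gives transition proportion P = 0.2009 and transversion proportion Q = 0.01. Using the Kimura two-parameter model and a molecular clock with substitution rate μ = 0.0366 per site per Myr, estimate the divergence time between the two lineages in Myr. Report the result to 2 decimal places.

3.69

Under the Kimura two-parameter model, d = −½ ln(1 − 2P − Q) − ¼ ln(1 − 2Q).
1 − 2P − Q = 0.5882, giving −½ ln(0.5882) = 0.265344.
1 − 2Q = 0.98, giving −¼ ln(0.98) = 0.005051.
d = 0.265344 + 0.005051 = 0.270395.
Under a molecular clock d = 2μt, so t = d/(2μ) = 0.270395 / (2 × 0.0366) = 3.69 Myr.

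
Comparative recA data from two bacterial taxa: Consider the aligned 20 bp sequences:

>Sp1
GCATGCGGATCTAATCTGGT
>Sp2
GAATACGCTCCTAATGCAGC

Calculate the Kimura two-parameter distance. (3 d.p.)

0.730

Of 20 sites, 5 differences are transitions and 4 are transversions, so P = 5/20 = 0.25 and Q = 4/20 = 0.2.
Under the Kimura two-parameter model, d = −½ ln(1 − 2P − Q) − ¼ ln(1 − 2Q).
1 − 2P − Q = 0.3, giving −½ ln(0.3) = 0.601986.
1 − 2Q = 0.6, giving −¼ ln(0.6) = 0.127706.
d = 0.601986 + 0.127706 = 0.729692.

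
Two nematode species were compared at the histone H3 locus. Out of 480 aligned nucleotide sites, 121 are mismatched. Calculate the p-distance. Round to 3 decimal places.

0.252

p = 121/480 = 0.252083… ≈ 0.252 (to 3 d.p.).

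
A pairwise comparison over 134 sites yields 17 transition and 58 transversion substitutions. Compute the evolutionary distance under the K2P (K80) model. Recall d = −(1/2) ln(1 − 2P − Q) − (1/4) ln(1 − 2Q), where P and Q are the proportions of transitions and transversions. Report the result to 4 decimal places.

P = 17/134 ≈ 0.126866 and Q = 58/134 ≈ 0.432836.
Under the Kimura two-parameter model, d = −½ ln(1 − 2P − Q) − ¼ ln(1 − 2Q).
1 − 2P − Q = 0.313432, giving −½ ln(0.313432) = 0.580086.
1 − 2Q = 0.134328, giving −¼ ln(0.134328) = 0.501868.
d = 0.580086 + 0.501868 = 1.081954.

1.0820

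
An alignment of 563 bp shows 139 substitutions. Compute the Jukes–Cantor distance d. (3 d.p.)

p = 139/563 ≈ 0.246892.
d = −(3/4) ln(1 − 4p/3) = −0.75 ln(1 − 0.329189) = −0.75 ln(0.670811)
  = −0.75 × (-0.399268) = 0.299451 substitutions/site.

0.299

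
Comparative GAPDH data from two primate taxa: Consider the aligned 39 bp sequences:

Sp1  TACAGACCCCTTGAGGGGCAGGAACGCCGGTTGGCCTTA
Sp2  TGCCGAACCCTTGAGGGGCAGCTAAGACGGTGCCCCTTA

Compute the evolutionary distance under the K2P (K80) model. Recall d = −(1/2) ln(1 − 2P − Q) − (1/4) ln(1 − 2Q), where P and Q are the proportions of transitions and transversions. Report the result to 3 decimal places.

Of 39 sites, 1 differences are transitions and 9 are transversions, so P = 1/39 ≈ 0.025641 and Q = 9/39 ≈ 0.230769.
Under the Kimura two-parameter model, d = −½ ln(1 − 2P − Q) − ¼ ln(1 − 2Q).
1 − 2P − Q = 0.717949, giving −½ ln(0.717949) = 0.165678.
1 − 2Q = 0.538462, giving −¼ ln(0.538462) = 0.154760.
d = 0.165678 + 0.154760 = 0.320438.

0.320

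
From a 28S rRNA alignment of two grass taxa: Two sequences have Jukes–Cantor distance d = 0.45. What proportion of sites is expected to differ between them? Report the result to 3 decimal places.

0.338

p = (3/4)(1 − e^(−4d/3)) = 0.75 × (1 − e^(-0.6)) = 0.75 × (1 − 0.548812) = 0.338391.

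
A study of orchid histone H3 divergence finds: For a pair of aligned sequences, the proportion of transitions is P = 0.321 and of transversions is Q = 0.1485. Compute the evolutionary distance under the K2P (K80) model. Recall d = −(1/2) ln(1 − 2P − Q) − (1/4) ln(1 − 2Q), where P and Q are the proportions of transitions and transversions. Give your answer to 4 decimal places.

0.8696

Under the Kimura two-parameter model, d = −½ ln(1 − 2P − Q) − ¼ ln(1 − 2Q).
1 − 2P − Q = 0.2095, giving −½ ln(0.2095) = 0.781516.
1 − 2Q = 0.703, giving −¼ ln(0.703) = 0.088100.
d = 0.781516 + 0.088100 = 0.869616.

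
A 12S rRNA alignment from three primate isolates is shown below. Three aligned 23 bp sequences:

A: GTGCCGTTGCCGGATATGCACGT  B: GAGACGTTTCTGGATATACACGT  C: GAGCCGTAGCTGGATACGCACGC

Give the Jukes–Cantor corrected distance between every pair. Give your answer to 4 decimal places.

d(A,B) = 0.2567, d(A,C) = 0.2567, d(B,C) = 0.3206

A–B: 5/23 sites differ → p ≈ 0.217391, d = −0.75 ln(1 − 0.289855) = 0.256715 ≈ 0.2567.
A–C: 5/23 sites differ → p ≈ 0.217391, d = −0.75 ln(1 − 0.289855) = 0.256715 ≈ 0.2567.
B–C: 6/23 sites differ → p ≈ 0.26087, d = −0.75 ln(1 − 0.347827) = 0.320584 ≈ 0.3206.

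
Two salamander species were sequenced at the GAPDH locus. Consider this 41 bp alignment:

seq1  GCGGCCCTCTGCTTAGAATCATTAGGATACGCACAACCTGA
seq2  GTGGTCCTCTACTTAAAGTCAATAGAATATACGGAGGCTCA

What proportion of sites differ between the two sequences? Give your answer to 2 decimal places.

0.34

The sequences differ at 14 of 41 positions.
p = 14/41 = 0.341463… ≈ 0.34 (to 2 d.p.).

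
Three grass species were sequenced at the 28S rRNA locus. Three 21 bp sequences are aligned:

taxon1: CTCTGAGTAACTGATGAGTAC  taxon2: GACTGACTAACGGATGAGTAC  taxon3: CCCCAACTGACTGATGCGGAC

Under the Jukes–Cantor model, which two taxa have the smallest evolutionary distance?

taxon1–taxon2: 4/21 differ, p = 0.190, d = 0.220.
taxon1–taxon3: 7/21 differ, p = 0.333, d = 0.441.
taxon2–taxon3: 8/21 differ, p = 0.381, d = 0.532.
The smallest distance is between taxon1 and taxon2.

taxon1 and taxon2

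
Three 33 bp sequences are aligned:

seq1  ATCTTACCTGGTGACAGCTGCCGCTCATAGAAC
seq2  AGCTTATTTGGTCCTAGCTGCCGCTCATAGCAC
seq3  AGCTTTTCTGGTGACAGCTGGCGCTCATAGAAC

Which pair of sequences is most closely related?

seq1 and seq3

seq1–seq2: 7/33 differ, p = 0.212, d = 0.249.
seq1–seq3: 4/33 differ, p = 0.121, d = 0.132.
seq2–seq3: 7/33 differ, p = 0.212, d = 0.249.
The smallest distance is between seq1 and seq3.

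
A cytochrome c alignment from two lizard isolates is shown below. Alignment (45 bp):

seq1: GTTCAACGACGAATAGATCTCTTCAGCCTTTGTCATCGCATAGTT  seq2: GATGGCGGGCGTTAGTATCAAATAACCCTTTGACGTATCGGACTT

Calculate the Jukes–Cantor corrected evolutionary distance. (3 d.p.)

0.858

The sequences differ at 23 of 45 sites, so p = 23/45 ≈ 0.511111.
d = −(3/4) ln(1 − 4p/3) = −0.75 ln(1 − 0.681481) = −0.75 ln(0.318519)
  = −0.75 × (-1.144073) = 0.858055 substitutions/site.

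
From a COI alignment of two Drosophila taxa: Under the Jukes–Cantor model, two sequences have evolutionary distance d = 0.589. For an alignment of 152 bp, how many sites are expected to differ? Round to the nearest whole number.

62

Invert JC69: p = (3/4)(1 − e^(−4d/3)) = 0.75 × (1 − e^(-0.785333)) = 0.75 × (1 − 0.455968) = 0.408024.
Expected differing sites = pL ≈ 0.408024 × 152 = 62.019648 ≈ 62.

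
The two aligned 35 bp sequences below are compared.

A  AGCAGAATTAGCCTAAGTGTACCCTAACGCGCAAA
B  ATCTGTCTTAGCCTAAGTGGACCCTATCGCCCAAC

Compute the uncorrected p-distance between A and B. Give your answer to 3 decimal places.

0.229

The sequences differ at 8 of 35 positions (sites 2, 4, 6, 7, 20, 27, 31, 35).
p = 8/35 = 0.228571… ≈ 0.229 (to 3 d.p.).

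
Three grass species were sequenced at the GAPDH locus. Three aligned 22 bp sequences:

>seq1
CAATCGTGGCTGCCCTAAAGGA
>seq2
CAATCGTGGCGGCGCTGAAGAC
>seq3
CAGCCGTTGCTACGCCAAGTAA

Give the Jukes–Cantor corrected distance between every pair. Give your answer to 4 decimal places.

seq1–seq2: 5/22 sites differ → p ≈ 0.227273, d = −0.75 ln(1 − 0.303031) = 0.270761 ≈ 0.2708.
seq1–seq3: 9/22 sites differ → p ≈ 0.409091, d = −0.75 ln(1 − 0.545455) = 0.591344 ≈ 0.5913.
seq2–seq3: 10/22 sites differ → p ≈ 0.454545, d = −0.75 ln(1 − 0.60606) = 0.698667 ≈ 0.6987.

d(seq1,seq2) = 0.2708, d(seq1,seq3) = 0.5913, d(seq2,seq3) = 0.6987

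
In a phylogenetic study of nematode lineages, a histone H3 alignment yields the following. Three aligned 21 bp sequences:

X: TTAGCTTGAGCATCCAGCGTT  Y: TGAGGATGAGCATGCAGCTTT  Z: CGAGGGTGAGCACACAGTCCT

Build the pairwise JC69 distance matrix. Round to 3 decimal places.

X–Y: 5/21 sites differ → p ≈ 0.238095, d = −0.75 ln(1 − 0.31746) = 0.286451 ≈ 0.286.
X–Z: 9/21 sites differ → p ≈ 0.428571, d = −0.75 ln(1 − 0.571428) = 0.635472 ≈ 0.635.
Y–Z: 7/21 sites differ → p ≈ 0.333333, d = −0.75 ln(1 − 0.444444) = 0.440839 ≈ 0.441.

d(X,Y) = 0.286, d(X,Z) = 0.635, d(Y,Z) = 0.441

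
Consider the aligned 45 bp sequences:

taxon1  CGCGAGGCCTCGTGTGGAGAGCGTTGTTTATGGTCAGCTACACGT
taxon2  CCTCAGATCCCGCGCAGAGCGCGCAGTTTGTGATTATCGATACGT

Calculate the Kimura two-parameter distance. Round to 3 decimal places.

Of 45 sites, 12 differences are transitions and 6 are transversions, so P = 12/45 ≈ 0.266667 and Q = 6/45 ≈ 0.133333.
Under the Kimura two-parameter model, d = −½ ln(1 − 2P − Q) − ¼ ln(1 − 2Q).
1 − 2P − Q = 0.333333, giving −½ ln(0.333333) = 0.549307.
1 − 2Q = 0.733334, giving −¼ ln(0.733334) = 0.077539.
d = 0.549307 + 0.077539 = 0.626846.

0.627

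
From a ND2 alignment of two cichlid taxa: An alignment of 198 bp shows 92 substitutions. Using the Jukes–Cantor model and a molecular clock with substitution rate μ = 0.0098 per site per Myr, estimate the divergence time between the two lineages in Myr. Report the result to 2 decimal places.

36.98

p = 92/198 ≈ 0.464646.
d = −(3/4) ln(1 − 4p/3) = −0.75 ln(1 − 0.619528) = −0.75 ln(0.380472)
  = −0.75 × (-0.966343) = 0.724757 substitutions/site.
Under a molecular clock d = 2μt, so t = d/(2μ) = 0.724757 / (2 × 0.0098) = 36.98 Myr.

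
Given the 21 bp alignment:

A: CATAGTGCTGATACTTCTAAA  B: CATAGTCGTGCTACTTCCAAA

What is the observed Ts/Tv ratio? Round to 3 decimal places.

0.333

Transitions are A↔G and C↔T; transversions are all other mismatches.
Transitions: 1. Transversions: 3.
R = 1/3 = 0.333333… ≈ 0.333 (to 3 d.p.).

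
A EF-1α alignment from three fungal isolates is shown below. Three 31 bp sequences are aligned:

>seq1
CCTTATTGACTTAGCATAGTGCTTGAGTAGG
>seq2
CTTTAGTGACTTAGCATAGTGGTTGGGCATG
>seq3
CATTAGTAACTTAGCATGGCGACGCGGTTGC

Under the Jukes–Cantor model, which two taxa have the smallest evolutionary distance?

seq1 and seq2

seq1–seq2: 6/31 differ, p = 0.194, d = 0.224.
seq1–seq3: 12/31 differ, p = 0.387, d = 0.544.
seq2–seq3: 12/31 differ, p = 0.387, d = 0.544.
The smallest distance is between seq1 and seq2.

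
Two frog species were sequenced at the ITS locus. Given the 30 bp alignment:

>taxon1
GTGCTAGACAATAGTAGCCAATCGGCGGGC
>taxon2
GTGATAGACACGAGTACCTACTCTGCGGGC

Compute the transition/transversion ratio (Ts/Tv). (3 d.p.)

Transitions are A↔G and C↔T; transversions are all other mismatches.
Transitions: 1. Transversions: 6.
R = 1/6 = 0.166666… ≈ 0.167 (to 3 d.p.).

0.167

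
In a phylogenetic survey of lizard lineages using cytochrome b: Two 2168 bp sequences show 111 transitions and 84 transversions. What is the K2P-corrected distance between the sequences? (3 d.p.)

0.096

P = 111/2168 ≈ 0.051199 and Q = 84/2168 ≈ 0.038745.
Under the Kimura two-parameter model, d = −½ ln(1 − 2P − Q) − ¼ ln(1 − 2Q).
1 − 2P − Q = 0.858857, giving −½ ln(0.858857) = 0.076076.
1 − 2Q = 0.92251, giving −¼ ln(0.92251) = 0.020164.
d = 0.076076 + 0.020164 = 0.096240.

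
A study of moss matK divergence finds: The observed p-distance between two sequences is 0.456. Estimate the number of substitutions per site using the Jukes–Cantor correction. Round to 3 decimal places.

0.702

d = −(3/4) ln(1 − 4p/3) = −0.75 ln(1 − 0.608) = −0.75 ln(0.392)
  = −0.75 × (-0.936493) = 0.702370 substitutions/site.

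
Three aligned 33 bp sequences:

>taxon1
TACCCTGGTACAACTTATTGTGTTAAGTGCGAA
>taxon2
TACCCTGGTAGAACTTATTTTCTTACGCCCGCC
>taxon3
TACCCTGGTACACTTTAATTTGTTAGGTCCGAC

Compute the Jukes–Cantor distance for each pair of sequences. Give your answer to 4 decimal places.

d(taxon1,taxon2) = 0.2928, d(taxon1,taxon3) = 0.2493, d(taxon2,taxon3) = 0.2928

taxon1–taxon2: 8/33 sites differ → p ≈ 0.242424, d = −0.75 ln(1 − 0.323232) = 0.292820 ≈ 0.2928.
taxon1–taxon3: 7/33 sites differ → p ≈ 0.212121, d = −0.75 ln(1 − 0.282828) = 0.249330 ≈ 0.2493.
taxon2–taxon3: 8/33 sites differ → p ≈ 0.242424, d = −0.75 ln(1 − 0.323232) = 0.292820 ≈ 0.2928.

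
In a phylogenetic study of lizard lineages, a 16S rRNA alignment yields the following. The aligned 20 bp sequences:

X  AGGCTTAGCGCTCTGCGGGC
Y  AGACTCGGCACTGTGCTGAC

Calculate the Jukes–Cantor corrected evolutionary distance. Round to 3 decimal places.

The sequences differ at 7 of 20 sites (3, 6, 7, 10, 13, 17, 19), so p = 7/20 = 0.35.
d = −(3/4) ln(1 − 4p/3) = −0.75 ln(1 − 0.466667) = −0.75 ln(0.533333)
  = −0.75 × (-0.628609) = 0.471457 substitutions/site.

0.471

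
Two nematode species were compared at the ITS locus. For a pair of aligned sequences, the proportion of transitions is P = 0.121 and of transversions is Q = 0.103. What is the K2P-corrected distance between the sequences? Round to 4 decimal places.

0.2692

Under the Kimura two-parameter model, d = −½ ln(1 − 2P − Q) − ¼ ln(1 − 2Q).
1 − 2P − Q = 0.655, giving −½ ln(0.655) = 0.211560.
1 − 2Q = 0.794, giving −¼ ln(0.794) = 0.057668.
d = 0.211560 + 0.057668 = 0.269228.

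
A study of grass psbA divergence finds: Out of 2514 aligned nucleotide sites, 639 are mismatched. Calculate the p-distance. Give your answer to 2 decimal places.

p = 639/2514 = 0.254176… ≈ 0.25 (to 2 d.p.).

0.25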